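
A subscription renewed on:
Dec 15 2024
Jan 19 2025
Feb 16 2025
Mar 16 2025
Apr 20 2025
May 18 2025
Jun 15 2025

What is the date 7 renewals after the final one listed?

All dates are Sundays, 35, 28, 28, 35, 28, 28 days apart.
Specifically, the 3rd Sunday of each month.
July 2025 — 3rd Sunday is Jul 20 2025.
August 2025 — 3rd Sunday is Aug 17 2025.
September 2025 — 3rd Sunday is Sep 21 2025.
October 2025 — 3rd Sunday is Oct 19 2025.
3rd Sunday of November 2025: Nov 16 2025.
December 2025 — 3rd Sunday is Dec 21 2025.
3rd Sunday of January 2026: Jan 18 2026.

Jan 18 2026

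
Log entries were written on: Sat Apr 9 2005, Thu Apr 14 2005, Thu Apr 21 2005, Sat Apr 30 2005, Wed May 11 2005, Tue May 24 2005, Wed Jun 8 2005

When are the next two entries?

Intervals are 5, 7, 9, 11, 13, 15 days — an arithmetic progression with common difference 2.
Next gap: 17 days. Wed Jun 8 2005 + 17 days = Sat Jun 25 2005.
Next gap: 19 days. Sat Jun 25 2005 + 19 days = Thu Jul 14 2005.

Sat Jun 25 2005, Thu Jul 14 2005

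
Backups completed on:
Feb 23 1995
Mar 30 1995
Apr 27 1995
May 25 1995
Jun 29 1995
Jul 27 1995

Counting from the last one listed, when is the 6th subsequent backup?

Jan 25 1996

All Thursdays; the gaps (35, 28, 28, 35, 28) vary with month length.
This is the last Thursday of each month.
August 1995 ends with Thursday Aug 31 1995.
Last Thursday of September 1995: Sep 28 1995.
Last Thursday of October 1995: Oct 26 1995.
Last Thursday of November 1995: Nov 30 1995.
December 1995 ends with Thursday Dec 28 1995.
January 1996 ends with Thursday Jan 25 1996.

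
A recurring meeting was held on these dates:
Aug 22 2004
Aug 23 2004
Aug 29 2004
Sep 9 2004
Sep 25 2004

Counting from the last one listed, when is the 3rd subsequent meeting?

Intervals are 1, 6, 11, 16 days — an arithmetic progression with common difference 5.
Next gap: 21 days. Sep 25 2004 + 21 days = Oct 16 2004.
Next gap: 26 days. Oct 16 2004 + 26 days = Nov 11 2004.
Next gap: 31 days. Nov 11 2004 + 31 days = Dec 12 2004.

Dec 12 2004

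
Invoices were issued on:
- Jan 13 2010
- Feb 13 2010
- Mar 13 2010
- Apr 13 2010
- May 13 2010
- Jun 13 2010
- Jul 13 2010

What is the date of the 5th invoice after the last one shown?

Gaps: 31, 28, 31, 30, 31, 30 days — not constant. Every event is on the 13th of the month.
Pattern: the 13th of each month.
Next: August 2010 → Aug 13 2010.
September 2010: Sep 13 2010.
Next: October 2010 → Oct 13 2010.
Next: November 2010 → Nov 13 2010.
December 2010: Dec 13 2010.

Dec 13 2010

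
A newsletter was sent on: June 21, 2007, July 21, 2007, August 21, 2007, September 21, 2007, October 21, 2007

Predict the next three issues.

November 21, 2007; December 21, 2007; January 21, 2008

Gaps: 30, 31, 31, 30 days — not constant. Every event is on the 21st of the month.
Pattern: the 21st of each month.
Next: November 2007 → November 21, 2007.
Next: December 2007 → December 21, 2007.
January 2008: January 21, 2008.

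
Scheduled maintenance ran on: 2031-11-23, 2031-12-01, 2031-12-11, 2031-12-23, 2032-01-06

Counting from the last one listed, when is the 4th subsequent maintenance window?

2032-03-22

Gaps: 8, 10, 12, 14 days — each gap is 2 larger than the previous one.
Next gap: 16 days. 2032-01-06 + 16 days = 2032-01-22.
Next gap: 18 days. 2032-01-22 + 18 days = 2032-02-09.
Next gap: 20 days. 2032-02-09 + 20 days = 2032-02-29.
Next gap: 22 days. 2032-02-29 + 22 days = 2032-03-22.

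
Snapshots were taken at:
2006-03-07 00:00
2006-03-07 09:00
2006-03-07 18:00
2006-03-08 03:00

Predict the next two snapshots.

Spacing: 9, 9, 9 h — constant 9 h.
2006-03-08 03:00 + 9 h = 2006-03-08 12:00.
2006-03-08 12:00 + 9 h = 2006-03-08 21:00.

2006-03-08 12:00, 2006-03-08 21:00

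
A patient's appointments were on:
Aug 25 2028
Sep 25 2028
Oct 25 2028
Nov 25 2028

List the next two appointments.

Each date is the 25th; the gaps (31, 30, 31) track the month lengths.
The rule is the 25th of each month.
December 2028: Dec 25 2028.
Next: January 2029 → Jan 25 2029.

Dec 25 2028, Jan 25 2029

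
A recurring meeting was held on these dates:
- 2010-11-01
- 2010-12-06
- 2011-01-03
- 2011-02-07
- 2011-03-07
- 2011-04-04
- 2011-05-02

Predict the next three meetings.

2011-06-06, 2011-07-04, 2011-08-01

Gaps: 35, 28, 35, 28, 28, 28 days — a mix of 28 and 35. Every date is a Monday.
Each is the 1st Monday of its month.
June 2011 — 1st Monday is 2011-06-06.
1st Monday of July 2011: 2011-07-04.
1st Monday of August 2011: 2011-08-01.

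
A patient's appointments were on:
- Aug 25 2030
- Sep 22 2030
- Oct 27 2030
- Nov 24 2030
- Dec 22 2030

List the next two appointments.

Gaps: 28, 35, 28, 28 days — a mix of 28 and 35. Every date is a Sunday.
Each is the 4th Sunday of its month.
4th Sunday of January 2031: Jan 26 2031.
4th Sunday of February 2031: Feb 23 2031.

Jan 26 2031, Feb 23 2031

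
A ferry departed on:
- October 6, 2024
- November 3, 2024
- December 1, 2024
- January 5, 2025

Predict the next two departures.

Gaps: 28, 28, 35 days — a mix of 28 and 35. Every date is a Sunday.
Each is the 1st Sunday of its month.
1st Sunday of February 2025: February 2, 2025.
March 2025 — 1st Sunday is March 2, 2025.

February 2, 2025; March 2, 2025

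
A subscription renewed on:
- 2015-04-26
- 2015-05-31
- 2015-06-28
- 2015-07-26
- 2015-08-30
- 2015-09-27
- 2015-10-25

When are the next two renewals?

2015-11-29, 2015-12-27

All Sundays; the gaps (35, 28, 28, 35, 28, 28) vary with month length.
This is the last Sunday of each month.
November 2015 ends with Sunday 2015-11-29.
December 2015 ends with Sunday 2015-12-27.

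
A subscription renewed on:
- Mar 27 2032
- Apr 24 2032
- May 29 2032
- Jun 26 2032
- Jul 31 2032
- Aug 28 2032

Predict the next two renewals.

Every date is a Saturday; gaps 28, 35, 28, 35, 28 days.
Each is the last Saturday of its month (at least one falls on the 29th or later, ruling out '4th Saturday').
September 2032 ends with Saturday Sep 25 2032.
Last Saturday of October 2032: Oct 30 2032.

Sep 25 2032, Oct 30 2032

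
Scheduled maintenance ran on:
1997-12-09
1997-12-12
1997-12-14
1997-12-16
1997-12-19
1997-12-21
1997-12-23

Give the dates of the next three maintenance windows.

Every event lands on a Tuesday or Friday or Sunday (gaps cycle 3, 2, 2, 3, 2, 2).
So the schedule is: every Tuesday, Friday and Sunday.
The following Friday is 1997-12-26.
Next Sunday: 1997-12-28.
The following Tuesday is 1997-12-30.

1997-12-26, 1997-12-28, 1997-12-30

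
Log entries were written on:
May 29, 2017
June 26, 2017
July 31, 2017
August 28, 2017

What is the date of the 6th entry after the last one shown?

Every date is a Monday; gaps 28, 35, 28 days.
Each is the last Monday of its month (at least one falls on the 29th or later, ruling out '4th Monday').
September 2017 ends with Monday September 25, 2017.
Last Monday of October 2017: October 30, 2017.
November 2017 ends with Monday November 27, 2017.
December 2017 ends with Monday December 25, 2017.
Last Monday of January 2018: January 29, 2018.
February 2018 ends with Monday February 26, 2018.

February 26, 2018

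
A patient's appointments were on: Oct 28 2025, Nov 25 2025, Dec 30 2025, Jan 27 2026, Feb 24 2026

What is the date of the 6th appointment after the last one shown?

These are Tuesdays with 28, 35, 28, 28-day gaps.
Each is the final Tuesday of its month — Dec 30 2025 is past the 28th, so '4th Tuesday' doesn't fit.
March 2026 ends with Tuesday Mar 31 2026.
April 2026 ends with Tuesday Apr 28 2026.
Last Tuesday of May 2026: May 26 2026.
Last Tuesday of June 2026: Jun 30 2026.
July 2026 ends with Tuesday Jul 28 2026.
Last Tuesday of August 2026: Aug 25 2026.

Aug 25 2026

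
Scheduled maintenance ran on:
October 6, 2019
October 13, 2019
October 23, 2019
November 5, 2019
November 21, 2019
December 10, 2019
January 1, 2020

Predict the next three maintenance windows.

January 26, 2020; February 23, 2020; March 25, 2020

The spacing grows by 3 each time: 7, 10, 13, 16, 19, 22 days.
Next gap: 25 days. January 1, 2020 + 25 days = January 26, 2020.
Next gap: 28 days. January 26, 2020 + 28 days = February 23, 2020.
Next gap: 31 days. February 23, 2020 + 31 days = March 25, 2020.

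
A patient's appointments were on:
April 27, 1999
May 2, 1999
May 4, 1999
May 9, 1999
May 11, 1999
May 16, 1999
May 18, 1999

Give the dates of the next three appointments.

Gaps: 5, 2, 5, 2, 5, 2 days — not constant, but cyclic with period 2.
The events fall on every Tuesday and Sunday.
Next Sunday: May 23, 1999.
Next Tuesday: May 25, 1999.
The following Sunday is May 30, 1999.

May 23, 1999; May 25, 1999; May 30, 1999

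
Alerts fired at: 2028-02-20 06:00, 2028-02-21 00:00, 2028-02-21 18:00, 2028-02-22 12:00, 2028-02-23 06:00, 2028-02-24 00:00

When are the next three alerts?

The interval is a steady 18 hours (18, 18, 18, 18, 18).
2028-02-24 00:00 + 18 h = 2028-02-24 18:00.
2028-02-24 18:00 + 18 h = 2028-02-25 12:00.
2028-02-25 12:00 + 18 h = 2028-02-26 06:00.

2028-02-24 18:00, 2028-02-25 12:00, 2028-02-26 06:00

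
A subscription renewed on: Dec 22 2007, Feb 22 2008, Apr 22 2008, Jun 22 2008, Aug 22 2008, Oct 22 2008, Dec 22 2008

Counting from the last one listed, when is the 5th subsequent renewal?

Oct 22 2009

The day-of-month is always 22 (62, 60, 61, 61, 61, 61 days between events).
So this recurs on the 22nd of every 2 months.
Next: February 2009 → Feb 22 2009.
Next: April 2009 → Apr 22 2009.
June 2009: Jun 22 2009.
Next: August 2009 → Aug 22 2009.
October 2009: Oct 22 2009.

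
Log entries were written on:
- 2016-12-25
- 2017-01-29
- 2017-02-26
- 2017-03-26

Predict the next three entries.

All Sundays; the gaps (35, 28, 28) vary with month length.
This is the last Sunday of each month.
April 2017 ends with Sunday 2017-04-30.
May 2017 ends with Sunday 2017-05-28.
Last Sunday of June 2017: 2017-06-25.

2017-04-30, 2017-05-28, 2017-06-25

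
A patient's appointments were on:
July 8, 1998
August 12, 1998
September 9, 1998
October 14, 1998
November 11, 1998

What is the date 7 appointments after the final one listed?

All dates are Wednesdays, 35, 28, 35, 28 days apart.
Specifically, the 2nd Wednesday of each month.
December 1998 — 2nd Wednesday is December 9, 1998.
2nd Wednesday of January 1999: January 13, 1999.
February 1999 — 2nd Wednesday is February 10, 1999.
March 1999 — 2nd Wednesday is March 10, 1999.
April 1999 — 2nd Wednesday is April 14, 1999.
May 1999 — 2nd Wednesday is May 12, 1999.
2nd Wednesday of June 1999: June 9, 1999.

June 9, 1999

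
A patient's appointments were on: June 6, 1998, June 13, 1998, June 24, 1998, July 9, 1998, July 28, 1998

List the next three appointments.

Intervals are 7, 11, 15, 19 days — an arithmetic progression with common difference 4.
Next gap: 23 days. July 28, 1998 + 23 days = August 20, 1998.
Next gap: 27 days. August 20, 1998 + 27 days = September 16, 1998.
Next gap: 31 days. September 16, 1998 + 31 days = October 17, 1998.

August 20, 1998; September 16, 1998; October 17, 1998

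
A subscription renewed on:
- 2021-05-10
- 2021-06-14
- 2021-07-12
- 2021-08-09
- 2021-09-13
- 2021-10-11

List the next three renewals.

Gaps: 35, 28, 28, 35, 28 days — a mix of 28 and 35. Every date is a Monday.
Each is the 2nd Monday of its month.
2nd Monday of November 2021: 2021-11-08.
December 2021 — 2nd Monday is 2021-12-13.
January 2022 — 2nd Monday is 2022-01-10.

2021-11-08, 2021-12-13, 2022-01-10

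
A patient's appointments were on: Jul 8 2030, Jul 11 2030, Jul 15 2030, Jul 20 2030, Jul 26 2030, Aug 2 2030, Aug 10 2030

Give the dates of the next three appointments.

Aug 19 2030, Aug 29 2030, Sep 9 2030

Gaps: 3, 4, 5, 6, 7, 8 days — each gap is 1 larger than the previous one.
Next gap: 9 days. Aug 10 2030 + 9 days = Aug 19 2030.
Next gap: 10 days. Aug 19 2030 + 10 days = Aug 29 2030.
Next gap: 11 days. Aug 29 2030 + 11 days = Sep 9 2030.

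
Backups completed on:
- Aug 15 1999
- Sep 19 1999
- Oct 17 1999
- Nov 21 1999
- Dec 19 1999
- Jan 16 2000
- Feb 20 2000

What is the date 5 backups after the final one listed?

Jul 16 2000

All dates are Sundays, 35, 28, 35, 28, 28, 35 days apart.
Specifically, the 3rd Sunday of each month.
March 2000 — 3rd Sunday is Mar 19 2000.
3rd Sunday of April 2000: Apr 16 2000.
3rd Sunday of May 2000: May 21 2000.
3rd Sunday of June 2000: Jun 18 2000.
3rd Sunday of July 2000: Jul 16 2000.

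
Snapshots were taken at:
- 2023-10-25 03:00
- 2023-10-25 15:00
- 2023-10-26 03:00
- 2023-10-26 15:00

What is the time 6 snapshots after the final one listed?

2023-10-29 15:00

The interval is a steady 12 hours (12, 12, 12).
2023-10-26 15:00 + 12 h = 2023-10-27 03:00.
2023-10-27 03:00 + 12 h = 2023-10-27 15:00.
2023-10-27 15:00 + 12 h = 2023-10-28 03:00.
2023-10-28 03:00 + 12 h = 2023-10-28 15:00.
2023-10-28 15:00 + 12 h = 2023-10-29 03:00.
2023-10-29 03:00 + 12 h = 2023-10-29 15:00.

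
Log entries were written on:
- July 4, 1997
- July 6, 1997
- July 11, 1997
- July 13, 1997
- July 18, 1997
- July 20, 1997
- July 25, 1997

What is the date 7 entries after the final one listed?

August 17, 1997

Every event lands on a Friday or Sunday (gaps cycle 2, 5, 2, 5, 2, 5).
So the schedule is: every Friday and Sunday.
Next Sunday: July 27, 1997.
The following Friday is August 1, 1997.
Next Sunday: August 3, 1997.
Next Friday: August 8, 1997.
The following Sunday is August 10, 1997.
Next Friday: August 15, 1997.
Next Sunday: August 17, 1997.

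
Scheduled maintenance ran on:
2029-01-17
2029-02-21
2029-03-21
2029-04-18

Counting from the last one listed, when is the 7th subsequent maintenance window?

2029-11-21

These are Wednesdays at 28- or 35-day spacing (35, 28, 28).
The pattern: 3rd Wednesday of the month.
3rd Wednesday of May 2029: 2029-05-16.
3rd Wednesday of June 2029: 2029-06-20.
3rd Wednesday of July 2029: 2029-07-18.
August 2029 — 3rd Wednesday is 2029-08-15.
3rd Wednesday of September 2029: 2029-09-19.
October 2029 — 3rd Wednesday is 2029-10-17.
3rd Wednesday of November 2029: 2029-11-21.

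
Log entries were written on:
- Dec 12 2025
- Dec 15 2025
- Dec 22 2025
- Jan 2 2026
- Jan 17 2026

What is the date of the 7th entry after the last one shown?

Aug 22 2026

Gaps: 3, 7, 11, 15 days — each gap is 4 larger than the previous one.
Next gap: 19 days. Jan 17 2026 + 19 days = Feb 5 2026.
Next gap: 23 days. Feb 5 2026 + 23 days = Feb 28 2026.
Next gap: 27 days. Feb 28 2026 + 27 days = Mar 27 2026.
Next gap: 31 days. Mar 27 2026 + 31 days = Apr 27 2026.
Next gap: 35 days. Apr 27 2026 + 35 days = Jun 1 2026.
Next gap: 39 days. Jun 1 2026 + 39 days = Jul 10 2026.
Next gap: 43 days. Jul 10 2026 + 43 days = Aug 22 2026.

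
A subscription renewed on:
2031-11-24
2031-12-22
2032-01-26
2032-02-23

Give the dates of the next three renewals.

Gaps: 28, 35, 28 days — a mix of 28 and 35. Every date is a Monday.
Each is the 4th Monday of its month.
4th Monday of March 2032: 2032-03-22.
April 2032 — 4th Monday is 2032-04-26.
4th Monday of May 2032: 2032-05-24.

2032-03-22, 2032-04-26, 2032-05-24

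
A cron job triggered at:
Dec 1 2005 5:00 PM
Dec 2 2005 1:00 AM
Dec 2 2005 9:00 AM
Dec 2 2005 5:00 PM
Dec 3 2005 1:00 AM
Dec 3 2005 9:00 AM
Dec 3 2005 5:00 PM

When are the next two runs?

Dec 4 2005 1:00 AM, Dec 4 2005 9:00 AM

The interval is a steady 8 hours (8, 8, 8, 8, 8, 8).
Dec 3 2005 5:00 PM + 8 h = Dec 4 2005 1:00 AM.
Dec 4 2005 1:00 AM + 8 h = Dec 4 2005 9:00 AM.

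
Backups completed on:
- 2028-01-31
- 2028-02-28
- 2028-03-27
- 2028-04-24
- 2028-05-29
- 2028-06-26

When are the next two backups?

2028-07-31, 2028-08-28

All Mondays; the gaps (28, 28, 28, 35, 28) vary with month length.
This is the last Monday of each month.
July 2028 ends with Monday 2028-07-31.
August 2028 ends with Monday 2028-08-28.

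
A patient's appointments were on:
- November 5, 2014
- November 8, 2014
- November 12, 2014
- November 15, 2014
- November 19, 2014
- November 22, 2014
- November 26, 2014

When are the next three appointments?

November 29, 2014; December 3, 2014; December 6, 2014

The gap pattern 3, 4, 3, 4, 3, 4 repeats every 2 events.
These are the Wednesdays and Saturdays of each week.
Next Saturday: November 29, 2014.
Next Wednesday: December 3, 2014.
The following Saturday is December 6, 2014.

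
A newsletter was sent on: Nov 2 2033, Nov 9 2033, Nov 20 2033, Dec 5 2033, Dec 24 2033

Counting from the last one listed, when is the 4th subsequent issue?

The spacing grows by 4 each time: 7, 11, 15, 19 days.
Next gap: 23 days. Dec 24 2033 + 23 days = Jan 16 2034.
Next gap: 27 days. Jan 16 2034 + 27 days = Feb 12 2034.
Next gap: 31 days. Feb 12 2034 + 31 days = Mar 15 2034.
Next gap: 35 days. Mar 15 2034 + 35 days = Apr 19 2034.

Apr 19 2034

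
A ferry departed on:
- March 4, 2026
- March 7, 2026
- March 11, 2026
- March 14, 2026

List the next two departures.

Gaps: 3, 4, 3 days — not constant, but cyclic with period 2.
The events fall on every Wednesday and Saturday.
Next Wednesday: March 18, 2026.
Next Saturday: March 21, 2026.

March 18, 2026; March 21, 2026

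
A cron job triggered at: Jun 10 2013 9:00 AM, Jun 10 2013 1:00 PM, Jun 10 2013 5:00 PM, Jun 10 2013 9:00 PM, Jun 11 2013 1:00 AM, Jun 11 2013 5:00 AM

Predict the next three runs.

The interval is a steady 4 hours (4, 4, 4, 4, 4).
Jun 11 2013 5:00 AM + 4 h = Jun 11 2013 9:00 AM.
Jun 11 2013 9:00 AM + 4 h = Jun 11 2013 1:00 PM.
Jun 11 2013 1:00 PM + 4 h = Jun 11 2013 5:00 PM.

Jun 11 2013 9:00 AM, Jun 11 2013 1:00 PM, Jun 11 2013 5:00 PM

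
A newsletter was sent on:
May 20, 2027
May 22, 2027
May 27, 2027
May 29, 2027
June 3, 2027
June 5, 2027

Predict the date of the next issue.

The gap pattern 2, 5, 2, 5, 2 repeats every 2 events.
These are the Thursdays and Saturdays of each week.
Next Thursday: June 10, 2027.

June 10, 2027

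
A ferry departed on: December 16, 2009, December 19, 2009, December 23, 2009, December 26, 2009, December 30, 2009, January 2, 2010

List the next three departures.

January 6, 2010; January 9, 2010; January 13, 2010

Gaps: 3, 4, 3, 4, 3 days — not constant, but cyclic with period 2.
The events fall on every Wednesday and Saturday.
Next Wednesday: January 6, 2010.
The following Saturday is January 9, 2010.
Next Wednesday: January 13, 2010.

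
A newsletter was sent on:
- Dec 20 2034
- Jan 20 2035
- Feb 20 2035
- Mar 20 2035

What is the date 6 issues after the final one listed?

The day-of-month is always 20 (31, 31, 28 days between events).
So this recurs on the 20th of each month.
Next: April 2035 → Apr 20 2035.
May 2035: May 20 2035.
Next: June 2035 → Jun 20 2035.
Next: July 2035 → Jul 20 2035.
Next: August 2035 → Aug 20 2035.
Next: September 2035 → Sep 20 2035.

Sep 20 2035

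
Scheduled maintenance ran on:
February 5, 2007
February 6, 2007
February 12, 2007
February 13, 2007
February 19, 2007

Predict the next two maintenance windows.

Every event lands on a Monday or Tuesday (gaps cycle 1, 6, 1, 6).
So the schedule is: every Monday and Tuesday.
The following Tuesday is February 20, 2007.
Next Monday: February 26, 2007.

February 20, 2007; February 26, 2007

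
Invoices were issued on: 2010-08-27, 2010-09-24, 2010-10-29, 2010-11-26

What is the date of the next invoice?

2010-12-31

All Fridays; the gaps (28, 35, 28) vary with month length.
This is the last Friday of each month.
December 2010 ends with Friday 2010-12-31.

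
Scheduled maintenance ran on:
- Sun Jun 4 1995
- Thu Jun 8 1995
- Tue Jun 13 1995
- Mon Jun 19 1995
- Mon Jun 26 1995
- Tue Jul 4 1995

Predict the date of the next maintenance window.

Intervals are 4, 5, 6, 7, 8 days — an arithmetic progression with common difference 1.
Next gap: 9 days. Tue Jul 4 1995 + 9 days = Thu Jul 13 1995.

Thu Jul 13 1995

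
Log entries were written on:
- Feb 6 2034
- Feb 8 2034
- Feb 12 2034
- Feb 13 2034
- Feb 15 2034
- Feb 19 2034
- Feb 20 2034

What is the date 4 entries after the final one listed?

Mar 1 2034

Gaps: 2, 4, 1, 2, 4, 1 days — not constant, but cyclic with period 3.
The events fall on every Monday, Wednesday and Sunday.
Next Wednesday: Feb 22 2034.
Next Sunday: Feb 26 2034.
The following Monday is Feb 27 2034.
The following Wednesday is Mar 1 2034.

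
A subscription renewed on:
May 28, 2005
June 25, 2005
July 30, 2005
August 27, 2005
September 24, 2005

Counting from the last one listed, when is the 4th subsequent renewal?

Every date is a Saturday; gaps 28, 35, 28, 28 days.
Each is the last Saturday of its month (at least one falls on the 29th or later, ruling out '4th Saturday').
Last Saturday of October 2005: October 29, 2005.
November 2005 ends with Saturday November 26, 2005.
December 2005 ends with Saturday December 31, 2005.
January 2006 ends with Saturday January 28, 2006.

January 28, 2006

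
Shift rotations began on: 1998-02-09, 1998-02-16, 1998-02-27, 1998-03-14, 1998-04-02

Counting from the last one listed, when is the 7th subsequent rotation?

1998-12-03

Intervals are 7, 11, 15, 19 days — an arithmetic progression with common difference 4.
Next gap: 23 days. 1998-04-02 + 23 days = 1998-04-25.
Next gap: 27 days. 1998-04-25 + 27 days = 1998-05-22.
Next gap: 31 days. 1998-05-22 + 31 days = 1998-06-22.
Next gap: 35 days. 1998-06-22 + 35 days = 1998-07-27.
Next gap: 39 days. 1998-07-27 + 39 days = 1998-09-04.
Next gap: 43 days. 1998-09-04 + 43 days = 1998-10-17.
Next gap: 47 days. 1998-10-17 + 47 days = 1998-12-03.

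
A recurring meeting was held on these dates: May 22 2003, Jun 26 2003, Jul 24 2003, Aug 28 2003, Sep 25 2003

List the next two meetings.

These are Thursdays at 28- or 35-day spacing (35, 28, 35, 28).
The pattern: 4th Thursday of the month.
4th Thursday of October 2003: Oct 23 2003.
4th Thursday of November 2003: Nov 27 2003.

Oct 23 2003, Nov 27 2003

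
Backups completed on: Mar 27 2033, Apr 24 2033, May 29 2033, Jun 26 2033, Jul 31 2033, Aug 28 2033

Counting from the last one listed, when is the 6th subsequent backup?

All Sundays; the gaps (28, 35, 28, 35, 28) vary with month length.
This is the last Sunday of each month.
Last Sunday of September 2033: Sep 25 2033.
October 2033 ends with Sunday Oct 30 2033.
November 2033 ends with Sunday Nov 27 2033.
December 2033 ends with Sunday Dec 25 2033.
January 2034 ends with Sunday Jan 29 2034.
February 2034 ends with Sunday Feb 26 2034.

Feb 26 2034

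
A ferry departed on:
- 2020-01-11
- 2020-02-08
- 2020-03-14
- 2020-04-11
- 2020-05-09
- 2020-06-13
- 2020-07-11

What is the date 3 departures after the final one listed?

Gaps: 28, 35, 28, 28, 35, 28 days — a mix of 28 and 35. Every date is a Saturday.
Each is the 2nd Saturday of its month.
August 2020 — 2nd Saturday is 2020-08-08.
September 2020 — 2nd Saturday is 2020-09-12.
2nd Saturday of October 2020: 2020-10-10.

2020-10-10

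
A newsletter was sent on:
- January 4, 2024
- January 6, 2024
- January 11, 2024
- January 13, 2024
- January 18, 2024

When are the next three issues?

January 20, 2024; January 25, 2024; January 27, 2024

The gap pattern 2, 5, 2, 5 repeats every 2 events.
These are the Thursdays and Saturdays of each week.
The following Saturday is January 20, 2024.
The following Thursday is January 25, 2024.
Next Saturday: January 27, 2024.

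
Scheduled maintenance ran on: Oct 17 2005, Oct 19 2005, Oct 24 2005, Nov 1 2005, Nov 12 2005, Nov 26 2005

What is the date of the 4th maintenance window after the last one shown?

The spacing grows by 3 each time: 2, 5, 8, 11, 14 days.
Next gap: 17 days. Nov 26 2005 + 17 days = Dec 13 2005.
Next gap: 20 days. Dec 13 2005 + 20 days = Jan 2 2006.
Next gap: 23 days. Jan 2 2006 + 23 days = Jan 25 2006.
Next gap: 26 days. Jan 25 2006 + 26 days = Feb 20 2006.

Feb 20 2006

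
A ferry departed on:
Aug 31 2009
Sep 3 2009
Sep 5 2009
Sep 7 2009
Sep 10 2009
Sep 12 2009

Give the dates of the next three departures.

Every event lands on a Monday or Thursday or Saturday (gaps cycle 3, 2, 2, 3, 2).
So the schedule is: every Monday, Thursday and Saturday.
The following Monday is Sep 14 2009.
Next Thursday: Sep 17 2009.
The following Saturday is Sep 19 2009.

Sep 14 2009, Sep 17 2009, Sep 19 2009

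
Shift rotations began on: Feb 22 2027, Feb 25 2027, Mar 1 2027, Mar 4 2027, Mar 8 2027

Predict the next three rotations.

Every event lands on a Monday or Thursday (gaps cycle 3, 4, 3, 4).
So the schedule is: every Monday and Thursday.
The following Thursday is Mar 11 2027.
Next Monday: Mar 15 2027.
The following Thursday is Mar 18 2027.

Mar 11 2027, Mar 15 2027, Mar 18 2027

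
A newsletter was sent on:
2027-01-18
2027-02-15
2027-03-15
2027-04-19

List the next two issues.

2027-05-17, 2027-06-21

All dates are Mondays, 28, 28, 35 days apart.
Specifically, the 3rd Monday of each month.
May 2027 — 3rd Monday is 2027-05-17.
June 2027 — 3rd Monday is 2027-06-21.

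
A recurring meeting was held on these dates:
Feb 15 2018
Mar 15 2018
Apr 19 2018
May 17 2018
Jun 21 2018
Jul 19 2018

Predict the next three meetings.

All dates are Thursdays, 28, 35, 28, 35, 28 days apart.
Specifically, the 3rd Thursday of each month.
3rd Thursday of August 2018: Aug 16 2018.
3rd Thursday of September 2018: Sep 20 2018.
3rd Thursday of October 2018: Oct 18 2018.

Aug 16 2018, Sep 20 2018, Oct 18 2018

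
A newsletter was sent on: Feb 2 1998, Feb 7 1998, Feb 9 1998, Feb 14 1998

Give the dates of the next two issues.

Feb 16 1998, Feb 21 1998

Every event lands on a Monday or Saturday (gaps cycle 5, 2, 5).
So the schedule is: every Monday and Saturday.
The following Monday is Feb 16 1998.
Next Saturday: Feb 21 1998.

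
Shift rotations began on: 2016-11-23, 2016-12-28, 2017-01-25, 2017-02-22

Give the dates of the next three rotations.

These are Wednesdays at 28- or 35-day spacing (35, 28, 28).
The pattern: 4th Wednesday of the month.
4th Wednesday of March 2017: 2017-03-22.
4th Wednesday of April 2017: 2017-04-26.
May 2017 — 4th Wednesday is 2017-05-24.

2017-03-22, 2017-04-26, 2017-05-24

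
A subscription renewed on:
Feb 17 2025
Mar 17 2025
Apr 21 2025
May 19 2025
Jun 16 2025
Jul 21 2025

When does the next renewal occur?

Aug 18 2025

Gaps: 28, 35, 28, 28, 35 days — a mix of 28 and 35. Every date is a Monday.
Each is the 3rd Monday of its month.
3rd Monday of August 2025: Aug 18 2025.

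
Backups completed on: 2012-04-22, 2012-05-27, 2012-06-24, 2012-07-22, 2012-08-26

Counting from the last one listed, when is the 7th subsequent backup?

2013-03-24

These are Sundays at 28- or 35-day spacing (35, 28, 28, 35).
The pattern: 4th Sunday of the month.
4th Sunday of September 2012: 2012-09-23.
4th Sunday of October 2012: 2012-10-28.
November 2012 — 4th Sunday is 2012-11-25.
4th Sunday of December 2012: 2012-12-23.
January 2013 — 4th Sunday is 2013-01-27.
February 2013 — 4th Sunday is 2013-02-24.
March 2013 — 4th Sunday is 2013-03-24.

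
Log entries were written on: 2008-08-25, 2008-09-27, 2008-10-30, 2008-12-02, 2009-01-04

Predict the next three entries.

2009-02-06, 2009-03-11, 2009-04-13

The spacing is 33, 33, 33, 33 days — always 33 days.
2009-01-04 + 33 days = 2009-02-06.
2009-02-06 + 33 days = 2009-03-11.
2009-03-11 + 33 days = 2009-04-13.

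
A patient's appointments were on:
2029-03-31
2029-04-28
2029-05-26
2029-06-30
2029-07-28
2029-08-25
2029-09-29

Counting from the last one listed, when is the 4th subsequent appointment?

2030-01-26

These are Saturdays with 28, 28, 35, 28, 28, 35-day gaps.
Each is the final Saturday of its month — 2029-03-31 is past the 28th, so '4th Saturday' doesn't fit.
October 2029 ends with Saturday 2029-10-27.
Last Saturday of November 2029: 2029-11-24.
Last Saturday of December 2029: 2029-12-29.
January 2030 ends with Saturday 2030-01-26.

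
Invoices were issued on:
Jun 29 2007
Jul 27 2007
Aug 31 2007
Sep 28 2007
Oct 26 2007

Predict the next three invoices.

Nov 30 2007, Dec 28 2007, Jan 25 2008

These are Fridays with 28, 35, 28, 28-day gaps.
Each is the final Friday of its month — Jun 29 2007 is past the 28th, so '4th Friday' doesn't fit.
November 2007 ends with Friday Nov 30 2007.
December 2007 ends with Friday Dec 28 2007.
Last Friday of January 2008: Jan 25 2008.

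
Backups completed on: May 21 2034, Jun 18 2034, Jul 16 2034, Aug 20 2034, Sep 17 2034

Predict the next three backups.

Gaps: 28, 28, 35, 28 days — a mix of 28 and 35. Every date is a Sunday.
Each is the 3rd Sunday of its month.
3rd Sunday of October 2034: Oct 15 2034.
3rd Sunday of November 2034: Nov 19 2034.
3rd Sunday of December 2034: Dec 17 2034.

Oct 15 2034, Nov 19 2034, Dec 17 2034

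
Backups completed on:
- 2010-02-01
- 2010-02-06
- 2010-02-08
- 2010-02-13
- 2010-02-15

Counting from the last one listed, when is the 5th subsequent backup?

The gap pattern 5, 2, 5, 2 repeats every 2 events.
These are the Mondays and Saturdays of each week.
Next Saturday: 2010-02-20.
The following Monday is 2010-02-22.
The following Saturday is 2010-02-27.
The following Monday is 2010-03-01.
Next Saturday: 2010-03-06.

2010-03-06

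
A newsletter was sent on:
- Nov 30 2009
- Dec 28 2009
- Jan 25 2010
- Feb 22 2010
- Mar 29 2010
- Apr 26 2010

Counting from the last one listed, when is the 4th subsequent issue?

These are Mondays with 28, 28, 28, 35, 28-day gaps.
Each is the final Monday of its month — Nov 30 2009 is past the 28th, so '4th Monday' doesn't fit.
Last Monday of May 2010: May 31 2010.
Last Monday of June 2010: Jun 28 2010.
July 2010 ends with Monday Jul 26 2010.
Last Monday of August 2010: Aug 30 2010.

Aug 30 2010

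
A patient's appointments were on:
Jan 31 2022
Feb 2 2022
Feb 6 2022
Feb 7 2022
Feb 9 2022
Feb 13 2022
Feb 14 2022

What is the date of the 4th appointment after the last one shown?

Every event lands on a Monday or Wednesday or Sunday (gaps cycle 2, 4, 1, 2, 4, 1).
So the schedule is: every Monday, Wednesday and Sunday.
The following Wednesday is Feb 16 2022.
Next Sunday: Feb 20 2022.
Next Monday: Feb 21 2022.
The following Wednesday is Feb 23 2022.

Feb 23 2022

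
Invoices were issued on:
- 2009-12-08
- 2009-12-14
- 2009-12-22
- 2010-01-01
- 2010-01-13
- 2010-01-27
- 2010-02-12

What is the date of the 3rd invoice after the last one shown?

2010-04-13

The spacing grows by 2 each time: 6, 8, 10, 12, 14, 16 days.
Next gap: 18 days. 2010-02-12 + 18 days = 2010-03-02.
Next gap: 20 days. 2010-03-02 + 20 days = 2010-03-22.
Next gap: 22 days. 2010-03-22 + 22 days = 2010-04-13.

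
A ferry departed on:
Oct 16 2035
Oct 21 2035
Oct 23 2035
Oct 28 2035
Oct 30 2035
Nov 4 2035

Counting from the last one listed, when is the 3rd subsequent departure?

Nov 13 2035

Every event lands on a Tuesday or Sunday (gaps cycle 5, 2, 5, 2, 5).
So the schedule is: every Tuesday and Sunday.
Next Tuesday: Nov 6 2035.
Next Sunday: Nov 11 2035.
Next Tuesday: Nov 13 2035.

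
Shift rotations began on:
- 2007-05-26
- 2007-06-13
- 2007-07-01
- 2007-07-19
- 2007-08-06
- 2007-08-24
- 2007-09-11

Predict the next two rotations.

Gaps between consecutive events: 18, 18, 18, 18, 18, 18 days — a constant 18-day interval.
2007-09-11 + 18 days = 2007-09-29.
2007-09-29 + 18 days = 2007-10-17.

2007-09-29, 2007-10-17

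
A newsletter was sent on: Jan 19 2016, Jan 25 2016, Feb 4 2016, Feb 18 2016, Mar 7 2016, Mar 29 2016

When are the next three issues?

Apr 24 2016, May 24 2016, Jun 27 2016

Gaps: 6, 10, 14, 18, 22 days — each gap is 4 larger than the previous one.
Next gap: 26 days. Mar 29 2016 + 26 days = Apr 24 2016.
Next gap: 30 days. Apr 24 2016 + 30 days = May 24 2016.
Next gap: 34 days. May 24 2016 + 34 days = Jun 27 2016.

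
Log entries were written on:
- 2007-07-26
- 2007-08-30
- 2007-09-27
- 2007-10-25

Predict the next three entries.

These are Thursdays with 35, 28, 28-day gaps.
Each is the final Thursday of its month — 2007-08-30 is past the 28th, so '4th Thursday' doesn't fit.
Last Thursday of November 2007: 2007-11-29.
December 2007 ends with Thursday 2007-12-27.
January 2008 ends with Thursday 2008-01-31.

2007-11-29, 2007-12-27, 2008-01-31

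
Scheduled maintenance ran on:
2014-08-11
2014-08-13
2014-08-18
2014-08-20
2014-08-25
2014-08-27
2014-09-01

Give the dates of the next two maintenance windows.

2014-09-03, 2014-09-08

Every event lands on a Monday or Wednesday (gaps cycle 2, 5, 2, 5, 2, 5).
So the schedule is: every Monday and Wednesday.
Next Wednesday: 2014-09-03.
Next Monday: 2014-09-08.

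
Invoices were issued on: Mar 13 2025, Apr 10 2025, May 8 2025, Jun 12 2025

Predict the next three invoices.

Gaps: 28, 28, 35 days — a mix of 28 and 35. Every date is a Thursday.
Each is the 2nd Thursday of its month.
July 2025 — 2nd Thursday is Jul 10 2025.
August 2025 — 2nd Thursday is Aug 14 2025.
September 2025 — 2nd Thursday is Sep 11 2025.

Jul 10 2025, Aug 14 2025, Sep 11 2025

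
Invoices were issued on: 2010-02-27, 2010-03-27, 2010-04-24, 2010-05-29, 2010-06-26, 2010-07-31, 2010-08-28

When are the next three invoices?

These are Saturdays with 28, 28, 35, 28, 35, 28-day gaps.
Each is the final Saturday of its month — 2010-05-29 is past the 28th, so '4th Saturday' doesn't fit.
Last Saturday of September 2010: 2010-09-25.
October 2010 ends with Saturday 2010-10-30.
Last Saturday of November 2010: 2010-11-27.

2010-09-25, 2010-10-30, 2010-11-27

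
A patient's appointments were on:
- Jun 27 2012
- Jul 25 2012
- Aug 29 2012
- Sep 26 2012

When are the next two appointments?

Every date is a Wednesday; gaps 28, 35, 28 days.
Each is the last Wednesday of its month (at least one falls on the 29th or later, ruling out '4th Wednesday').
October 2012 ends with Wednesday Oct 31 2012.
Last Wednesday of November 2012: Nov 28 2012.

Oct 31 2012, Nov 28 2012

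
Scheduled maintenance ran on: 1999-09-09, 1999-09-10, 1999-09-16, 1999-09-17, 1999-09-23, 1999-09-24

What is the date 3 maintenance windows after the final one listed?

1999-10-07

Gaps: 1, 6, 1, 6, 1 days — not constant, but cyclic with period 2.
The events fall on every Thursday and Friday.
Next Thursday: 1999-09-30.
Next Friday: 1999-10-01.
The following Thursday is 1999-10-07.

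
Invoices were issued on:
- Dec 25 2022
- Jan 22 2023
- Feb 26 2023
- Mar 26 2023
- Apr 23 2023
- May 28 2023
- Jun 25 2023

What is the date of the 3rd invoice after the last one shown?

Gaps: 28, 35, 28, 28, 35, 28 days — a mix of 28 and 35. Every date is a Sunday.
Each is the 4th Sunday of its month.
4th Sunday of July 2023: Jul 23 2023.
August 2023 — 4th Sunday is Aug 27 2023.
4th Sunday of September 2023: Sep 24 2023.

Sep 24 2023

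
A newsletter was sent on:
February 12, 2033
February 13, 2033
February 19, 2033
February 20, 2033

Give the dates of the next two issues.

February 26, 2033; February 27, 2033

Every event lands on a Saturday or Sunday (gaps cycle 1, 6, 1).
So the schedule is: every Saturday and Sunday.
Next Saturday: February 26, 2033.
Next Sunday: February 27, 2033.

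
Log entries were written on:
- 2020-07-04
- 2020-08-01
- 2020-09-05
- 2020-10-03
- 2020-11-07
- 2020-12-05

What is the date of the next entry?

These are Saturdays at 28- or 35-day spacing (28, 35, 28, 35, 28).
The pattern: 1st Saturday of the month.
1st Saturday of January 2021: 2021-01-02.

2021-01-02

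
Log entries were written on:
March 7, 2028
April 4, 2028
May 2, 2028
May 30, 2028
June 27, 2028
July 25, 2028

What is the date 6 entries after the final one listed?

January 9, 2029

Every event comes 28 days after the last (28, 28, 28, 28, 28).
July 25, 2028 + 28 days = August 22, 2028.
August 22, 2028 + 28 days = September 19, 2028.
September 19, 2028 + 28 days = October 17, 2028.
October 17, 2028 + 28 days = November 14, 2028.
November 14, 2028 + 28 days = December 12, 2028.
December 12, 2028 + 28 days = January 9, 2029.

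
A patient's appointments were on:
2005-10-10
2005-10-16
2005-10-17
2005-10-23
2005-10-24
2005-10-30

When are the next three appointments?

2005-10-31, 2005-11-06, 2005-11-07

Gaps: 6, 1, 6, 1, 6 days — not constant, but cyclic with period 2.
The events fall on every Monday and Sunday.
The following Monday is 2005-10-31.
The following Sunday is 2005-11-06.
Next Monday: 2005-11-07.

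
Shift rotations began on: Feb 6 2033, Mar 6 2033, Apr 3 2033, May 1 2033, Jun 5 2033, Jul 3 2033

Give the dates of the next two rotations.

Aug 7 2033, Sep 4 2033

Gaps: 28, 28, 28, 35, 28 days — a mix of 28 and 35. Every date is a Sunday.
Each is the 1st Sunday of its month.
1st Sunday of August 2033: Aug 7 2033.
September 2033 — 1st Sunday is Sep 4 2033.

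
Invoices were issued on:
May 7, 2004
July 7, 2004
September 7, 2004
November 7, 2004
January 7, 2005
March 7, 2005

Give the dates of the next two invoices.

The day-of-month is always 7 (61, 62, 61, 61, 59 days between events).
So this recurs on the 7th of every 2 months.
Next: May 2005 → May 7, 2005.
July 2005: July 7, 2005.

May 7, 2005; July 7, 2005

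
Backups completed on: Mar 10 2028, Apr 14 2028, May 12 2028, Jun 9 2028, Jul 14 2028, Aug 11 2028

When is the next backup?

All dates are Fridays, 35, 28, 28, 35, 28 days apart.
Specifically, the 2nd Friday of each month.
September 2028 — 2nd Friday is Sep 8 2028.

Sep 8 2028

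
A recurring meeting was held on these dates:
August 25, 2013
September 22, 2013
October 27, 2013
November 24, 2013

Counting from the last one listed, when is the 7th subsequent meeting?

All dates are Sundays, 28, 35, 28 days apart.
Specifically, the 4th Sunday of each month.
December 2013 — 4th Sunday is December 22, 2013.
4th Sunday of January 2014: January 26, 2014.
February 2014 — 4th Sunday is February 23, 2014.
4th Sunday of March 2014: March 23, 2014.
4th Sunday of April 2014: April 27, 2014.
May 2014 — 4th Sunday is May 25, 2014.
June 2014 — 4th Sunday is June 22, 2014.

June 22, 2014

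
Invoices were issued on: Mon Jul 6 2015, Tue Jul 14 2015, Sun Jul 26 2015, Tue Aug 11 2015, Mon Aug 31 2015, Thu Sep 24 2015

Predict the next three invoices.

Intervals are 8, 12, 16, 20, 24 days — an arithmetic progression with common difference 4.
Next gap: 28 days. Thu Sep 24 2015 + 28 days = Thu Oct 22 2015.
Next gap: 32 days. Thu Oct 22 2015 + 32 days = Mon Nov 23 2015.
Next gap: 36 days. Mon Nov 23 2015 + 36 days = Tue Dec 29 2015.

Thu Oct 22 2015, Mon Nov 23 2015, Tue Dec 29 2015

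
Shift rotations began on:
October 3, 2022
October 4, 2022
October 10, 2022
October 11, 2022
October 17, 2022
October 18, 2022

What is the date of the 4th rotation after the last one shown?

Gaps: 1, 6, 1, 6, 1 days — not constant, but cyclic with period 2.
The events fall on every Monday and Tuesday.
Next Monday: October 24, 2022.
Next Tuesday: October 25, 2022.
The following Monday is October 31, 2022.
The following Tuesday is November 1, 2022.

November 1, 2022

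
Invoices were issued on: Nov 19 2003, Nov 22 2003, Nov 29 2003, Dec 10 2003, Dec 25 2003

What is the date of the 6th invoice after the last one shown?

Intervals are 3, 7, 11, 15 days — an arithmetic progression with common difference 4.
Next gap: 19 days. Dec 25 2003 + 19 days = Jan 13 2004.
Next gap: 23 days. Jan 13 2004 + 23 days = Feb 5 2004.
Next gap: 27 days. Feb 5 2004 + 27 days = Mar 3 2004.
Next gap: 31 days. Mar 3 2004 + 31 days = Apr 3 2004.
Next gap: 35 days. Apr 3 2004 + 35 days = May 8 2004.
Next gap: 39 days. May 8 2004 + 39 days = Jun 16 2004.

Jun 16 2004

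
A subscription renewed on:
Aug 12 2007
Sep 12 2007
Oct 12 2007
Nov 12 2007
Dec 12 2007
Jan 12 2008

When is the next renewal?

Each date is the 12th; the gaps (31, 30, 31, 30, 31) track the month lengths.
The rule is the 12th of each month.
Next: February 2008 → Feb 12 2008.

Feb 12 2008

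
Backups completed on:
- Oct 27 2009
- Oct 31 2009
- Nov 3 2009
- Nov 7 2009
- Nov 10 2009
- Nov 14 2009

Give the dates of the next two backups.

Every event lands on a Tuesday or Saturday (gaps cycle 4, 3, 4, 3, 4).
So the schedule is: every Tuesday and Saturday.
Next Tuesday: Nov 17 2009.
Next Saturday: Nov 21 2009.

Nov 17 2009, Nov 21 2009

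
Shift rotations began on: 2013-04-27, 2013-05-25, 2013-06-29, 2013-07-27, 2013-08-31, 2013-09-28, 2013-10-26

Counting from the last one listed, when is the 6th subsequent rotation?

2014-04-26

These are Saturdays with 28, 35, 28, 35, 28, 28-day gaps.
Each is the final Saturday of its month — 2013-06-29 is past the 28th, so '4th Saturday' doesn't fit.
November 2013 ends with Saturday 2013-11-30.
Last Saturday of December 2013: 2013-12-28.
Last Saturday of January 2014: 2014-01-25.
Last Saturday of February 2014: 2014-02-22.
Last Saturday of March 2014: 2014-03-29.
Last Saturday of April 2014: 2014-04-26.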